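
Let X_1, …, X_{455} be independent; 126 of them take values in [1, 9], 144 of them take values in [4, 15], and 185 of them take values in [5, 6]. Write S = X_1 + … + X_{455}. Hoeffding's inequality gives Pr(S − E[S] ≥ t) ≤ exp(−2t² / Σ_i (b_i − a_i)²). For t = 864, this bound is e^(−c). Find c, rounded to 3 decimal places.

58.154

Σ(b_i − a_i)² = 126·8² + 144·11² + 185·1² = 25673.
c = 2t² / 25673 = 2·864² / 25673 = 58.1542.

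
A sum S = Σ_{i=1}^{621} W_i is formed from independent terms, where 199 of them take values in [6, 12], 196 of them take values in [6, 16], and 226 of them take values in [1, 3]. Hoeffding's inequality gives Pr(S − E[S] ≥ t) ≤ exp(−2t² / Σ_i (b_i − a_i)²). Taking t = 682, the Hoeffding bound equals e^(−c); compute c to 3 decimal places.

33.622

Σ(b_i − a_i)² = 199·6² + 196·10² + 226·2² = 27668.
c = 2t² / 27668 = 2·682² / 27668 = 33.6218.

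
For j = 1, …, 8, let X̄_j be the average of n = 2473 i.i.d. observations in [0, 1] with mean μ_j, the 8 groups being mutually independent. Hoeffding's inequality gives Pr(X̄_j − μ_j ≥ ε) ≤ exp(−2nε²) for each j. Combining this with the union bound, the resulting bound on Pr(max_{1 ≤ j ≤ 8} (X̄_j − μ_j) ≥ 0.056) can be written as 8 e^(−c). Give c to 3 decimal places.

Union bound over the 8 events: Pr(max_{1 ≤ j ≤ 8} (X̄_j − μ_j) ≥ 0.056) ≤ 8·exp(−2nε²) = 8 exp(−2·2473·0.056²).
So c = 2·2473·0.056² = 15.5107.

15.511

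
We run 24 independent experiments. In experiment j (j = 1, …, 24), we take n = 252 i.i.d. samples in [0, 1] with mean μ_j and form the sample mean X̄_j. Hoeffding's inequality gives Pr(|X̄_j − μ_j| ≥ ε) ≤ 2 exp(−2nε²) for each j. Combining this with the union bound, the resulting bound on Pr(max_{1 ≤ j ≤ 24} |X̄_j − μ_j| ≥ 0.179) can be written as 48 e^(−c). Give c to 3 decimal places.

16.149

Union bound over the 24 events: Pr(max_{1 ≤ j ≤ 24} |X̄_j − μ_j| ≥ 0.179) ≤ 24·2·exp(−2nε²) = 48 exp(−2·252·0.179²).
So c = 2·252·0.179² = 16.1487.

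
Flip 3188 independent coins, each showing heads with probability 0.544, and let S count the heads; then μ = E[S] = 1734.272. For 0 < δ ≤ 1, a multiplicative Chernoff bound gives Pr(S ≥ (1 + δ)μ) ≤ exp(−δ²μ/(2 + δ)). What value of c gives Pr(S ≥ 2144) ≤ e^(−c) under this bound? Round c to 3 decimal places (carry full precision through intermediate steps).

Write 2144 = (1 + δ)μ, so δ = 2144/1734.272 − 1 = 0.2362536…
Then the exponent is δ²μ/(2 + δ) = (2144 − μ)² / (μ·(2 + δ)) = 43.286555.

43.287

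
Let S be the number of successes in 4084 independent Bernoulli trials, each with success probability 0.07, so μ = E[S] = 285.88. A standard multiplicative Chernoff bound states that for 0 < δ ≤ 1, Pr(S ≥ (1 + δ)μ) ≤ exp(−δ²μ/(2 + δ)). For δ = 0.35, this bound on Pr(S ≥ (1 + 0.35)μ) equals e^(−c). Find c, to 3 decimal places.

c = δ²μ/(2 + δ) = 0.35²·285.88/(2 + 0.35) = 14.9023.

14.902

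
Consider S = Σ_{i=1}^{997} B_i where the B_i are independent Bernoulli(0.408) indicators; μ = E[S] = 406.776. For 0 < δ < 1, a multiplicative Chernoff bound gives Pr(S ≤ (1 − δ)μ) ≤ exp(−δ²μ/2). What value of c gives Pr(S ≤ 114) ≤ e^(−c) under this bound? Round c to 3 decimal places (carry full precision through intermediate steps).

Write 114 = (1 − δ)μ, so δ = 1 − 114/406.776 = 0.7197475…
Then the exponent is δ²μ/2 = (μ − 114)²/(2μ) = 105.362394.

105.362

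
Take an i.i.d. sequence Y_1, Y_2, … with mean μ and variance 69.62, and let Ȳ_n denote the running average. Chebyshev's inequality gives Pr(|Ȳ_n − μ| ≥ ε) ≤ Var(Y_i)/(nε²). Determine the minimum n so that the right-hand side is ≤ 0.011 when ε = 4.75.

281

Require 69.62/(n·4.75²) ≤ 0.011, i.e. n ≥ 69.62/(0.011·4.75²) = 280.514.
The smallest integer n is 281.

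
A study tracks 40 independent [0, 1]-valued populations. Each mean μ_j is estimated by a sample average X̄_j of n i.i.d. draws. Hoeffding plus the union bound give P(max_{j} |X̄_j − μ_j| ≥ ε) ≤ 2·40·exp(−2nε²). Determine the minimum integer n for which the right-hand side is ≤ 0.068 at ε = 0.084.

502

Need 2·40·exp(−2nε²) ≤ 0.068, i.e. exp(−2nε²) ≤ 0.068/80.
So 2nε² ≥ ln(80/0.068) = 7.070274.
Hence n ≥ 7.070274/(2·0.084²) = 501.011.
The smallest integer n is 502.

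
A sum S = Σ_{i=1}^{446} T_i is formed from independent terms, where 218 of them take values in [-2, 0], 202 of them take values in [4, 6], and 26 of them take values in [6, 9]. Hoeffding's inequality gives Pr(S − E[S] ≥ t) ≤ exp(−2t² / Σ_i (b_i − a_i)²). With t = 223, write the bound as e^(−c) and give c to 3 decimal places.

Σ(b_i − a_i)² = 218·2² + 202·2² + 26·3² = 1914.
c = 2t² / 1914 = 2·223² / 1914 = 51.9634.

51.963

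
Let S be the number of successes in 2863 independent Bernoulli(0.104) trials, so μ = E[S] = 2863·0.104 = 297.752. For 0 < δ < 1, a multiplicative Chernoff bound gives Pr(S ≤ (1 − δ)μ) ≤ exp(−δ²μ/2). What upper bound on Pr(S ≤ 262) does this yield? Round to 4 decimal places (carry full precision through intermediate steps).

0.1169

Write 262 = (1 − δ)μ, so δ = 1 − 262/297.752 = 0.1200731…
Then the exponent is δ²μ/2 = (μ − 262)²/(2μ) = 2.146426.
Bound = exp(−2.146426) = 0.11690.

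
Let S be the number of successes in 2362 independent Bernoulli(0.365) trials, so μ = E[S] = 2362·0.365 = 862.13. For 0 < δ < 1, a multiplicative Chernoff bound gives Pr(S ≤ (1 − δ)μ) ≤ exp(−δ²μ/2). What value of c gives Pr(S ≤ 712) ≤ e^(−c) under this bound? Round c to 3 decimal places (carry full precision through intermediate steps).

Write 712 = (1 − δ)μ, so δ = 1 − 712/862.13 = 0.1741385…
Then the exponent is δ²μ/2 = (μ − 712)²/(2μ) = 13.071704.

13.072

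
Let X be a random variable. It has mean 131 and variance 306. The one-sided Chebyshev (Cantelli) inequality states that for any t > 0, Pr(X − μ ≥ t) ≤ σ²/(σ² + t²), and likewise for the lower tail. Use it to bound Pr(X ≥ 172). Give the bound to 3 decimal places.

Here σ² = 306 and t = 41, so σ² + t² = 1987.
Cantelli's bound: 306/1987 = 0.1540.

0.154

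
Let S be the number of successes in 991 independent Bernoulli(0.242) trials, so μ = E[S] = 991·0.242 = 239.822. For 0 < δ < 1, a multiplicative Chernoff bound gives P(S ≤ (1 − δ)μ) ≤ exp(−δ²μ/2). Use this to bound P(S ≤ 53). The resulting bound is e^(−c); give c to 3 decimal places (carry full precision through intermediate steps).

72.767

Write 53 = (1 − δ)μ, so δ = 1 − 53/239.822 = 0.7790028…
Then the exponent is δ²μ/2 = (μ − 53)²/(2μ) = 72.767427.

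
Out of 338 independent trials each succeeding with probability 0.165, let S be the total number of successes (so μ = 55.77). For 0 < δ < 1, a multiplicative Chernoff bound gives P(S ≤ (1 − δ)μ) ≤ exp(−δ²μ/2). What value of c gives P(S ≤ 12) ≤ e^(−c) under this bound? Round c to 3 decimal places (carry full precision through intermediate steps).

17.176

Write 12 = (1 − δ)μ, so δ = 1 − 12/55.77 = 0.7848306…
Then the exponent is δ²μ/2 = (μ − 12)²/(2μ) = 17.176017.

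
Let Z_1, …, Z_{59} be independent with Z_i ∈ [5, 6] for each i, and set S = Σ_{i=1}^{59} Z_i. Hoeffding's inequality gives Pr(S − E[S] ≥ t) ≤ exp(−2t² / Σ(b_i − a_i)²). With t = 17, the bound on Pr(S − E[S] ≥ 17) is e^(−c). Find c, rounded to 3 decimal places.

Σ(b_i − a_i)² = 59·(1)² = 59.
c = 2t²/59 = 2·17²/59 = 9.7966.

9.797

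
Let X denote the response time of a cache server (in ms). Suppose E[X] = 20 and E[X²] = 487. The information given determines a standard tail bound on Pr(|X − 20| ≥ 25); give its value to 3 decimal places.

The first two moments determine the variance, so Chebyshev's inequality is the sharpest standard bound available.
Var(X) = E[X²] − (E[X])² = 487 − 400 = 87.
Chebyshev's inequality: Pr(|X − μ| ≥ t) ≤ Var(X)/t² = 87/625 = 0.1392.

0.139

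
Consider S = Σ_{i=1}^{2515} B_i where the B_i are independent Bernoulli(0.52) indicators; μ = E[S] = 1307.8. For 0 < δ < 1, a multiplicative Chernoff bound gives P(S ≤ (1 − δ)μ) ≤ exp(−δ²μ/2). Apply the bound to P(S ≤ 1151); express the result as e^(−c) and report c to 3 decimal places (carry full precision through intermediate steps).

Write 1151 = (1 − δ)μ, so δ = 1 − 1151/1307.8 = 0.119896…
Then the exponent is δ²μ/2 = (μ − 1151)²/(2μ) = 9.399847.

9.400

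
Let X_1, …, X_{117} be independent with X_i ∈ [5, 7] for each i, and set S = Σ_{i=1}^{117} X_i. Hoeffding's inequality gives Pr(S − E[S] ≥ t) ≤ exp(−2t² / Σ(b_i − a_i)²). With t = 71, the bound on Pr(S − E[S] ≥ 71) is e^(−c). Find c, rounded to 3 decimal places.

Σ(b_i − a_i)² = 117·(2)² = 468.
c = 2t²/468 = 2·71²/468 = 21.5427.

21.543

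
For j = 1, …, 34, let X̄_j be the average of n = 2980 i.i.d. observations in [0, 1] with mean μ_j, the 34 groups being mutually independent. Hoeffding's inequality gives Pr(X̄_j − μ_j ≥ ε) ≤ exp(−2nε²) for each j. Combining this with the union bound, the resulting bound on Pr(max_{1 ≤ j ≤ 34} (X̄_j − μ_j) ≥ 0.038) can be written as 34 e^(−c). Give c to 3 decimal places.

Union bound over the 34 events: Pr(max_{1 ≤ j ≤ 34} (X̄_j − μ_j) ≥ 0.038) ≤ 34·exp(−2nε²) = 34 exp(−2·2980·0.038²).
So c = 2·2980·0.038² = 8.6062.

8.606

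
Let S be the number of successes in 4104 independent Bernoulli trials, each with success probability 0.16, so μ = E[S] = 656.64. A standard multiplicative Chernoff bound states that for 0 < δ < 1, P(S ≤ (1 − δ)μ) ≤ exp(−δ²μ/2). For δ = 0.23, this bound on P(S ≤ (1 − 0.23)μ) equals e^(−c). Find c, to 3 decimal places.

c = δ²μ/2 = 0.23²·656.64/2 = 17.3681.

17.368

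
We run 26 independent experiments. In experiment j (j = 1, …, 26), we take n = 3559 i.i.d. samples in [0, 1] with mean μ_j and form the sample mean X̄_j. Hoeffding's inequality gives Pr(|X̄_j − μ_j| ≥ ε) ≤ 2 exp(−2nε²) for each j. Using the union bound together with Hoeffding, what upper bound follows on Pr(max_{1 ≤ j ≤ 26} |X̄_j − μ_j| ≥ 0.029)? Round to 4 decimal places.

0.1307

Per-experiment Hoeffding bound: 2·exp(−2·3559·0.029²) = 2·exp(−5.98624) = 0.0050262.
Union bound over 26 events: 26·0.0050262 = 0.13068.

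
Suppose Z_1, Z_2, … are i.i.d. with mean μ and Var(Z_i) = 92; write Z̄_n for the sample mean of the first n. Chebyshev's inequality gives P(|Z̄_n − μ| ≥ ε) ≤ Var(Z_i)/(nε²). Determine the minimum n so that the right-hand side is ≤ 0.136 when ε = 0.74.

1236

Require 92/(n·0.74²) ≤ 0.136, i.e. n ≥ 92/(0.136·0.74²) = 1235.337.
The smallest integer n is 1236.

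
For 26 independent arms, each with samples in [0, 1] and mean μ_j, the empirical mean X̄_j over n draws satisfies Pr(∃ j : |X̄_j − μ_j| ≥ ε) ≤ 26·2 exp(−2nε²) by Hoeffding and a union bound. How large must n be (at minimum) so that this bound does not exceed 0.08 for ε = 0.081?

Need 2·26·exp(−2nε²) ≤ 0.08, i.e. exp(−2nε²) ≤ 0.08/52.
So 2nε² ≥ ln(52/0.08) = 6.476972.
Hence n ≥ 6.476972/(2·0.081²) = 493.596.
The smallest integer n is 494.

494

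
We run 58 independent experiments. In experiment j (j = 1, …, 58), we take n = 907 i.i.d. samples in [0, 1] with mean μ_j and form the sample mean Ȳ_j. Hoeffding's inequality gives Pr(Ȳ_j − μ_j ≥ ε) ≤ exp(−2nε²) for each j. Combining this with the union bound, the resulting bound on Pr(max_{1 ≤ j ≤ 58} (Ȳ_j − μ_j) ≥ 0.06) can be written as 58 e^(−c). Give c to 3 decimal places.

6.530

Union bound over the 58 events: Pr(max_{1 ≤ j ≤ 58} (Ȳ_j − μ_j) ≥ 0.06) ≤ 58·exp(−2nε²) = 58 exp(−2·907·0.06²).
So c = 2·907·0.06² = 6.5304.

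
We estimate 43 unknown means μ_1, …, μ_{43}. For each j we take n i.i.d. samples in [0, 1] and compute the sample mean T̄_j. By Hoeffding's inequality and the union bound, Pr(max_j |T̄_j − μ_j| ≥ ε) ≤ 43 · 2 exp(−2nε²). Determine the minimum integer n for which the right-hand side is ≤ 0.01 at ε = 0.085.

627

Need 2·43·exp(−2nε²) ≤ 0.01, i.e. exp(−2nε²) ≤ 0.01/86.
So 2nε² ≥ ln(86/0.01) = 9.059517.
Hence n ≥ 9.059517/(2·0.085²) = 626.956.
The smallest integer n is 627.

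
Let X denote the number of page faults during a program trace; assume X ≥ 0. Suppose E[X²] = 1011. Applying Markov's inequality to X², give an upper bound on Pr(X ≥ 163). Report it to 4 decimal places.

Since X ≥ 0, the event {X ≥ 163} is the same as {X² ≥ 26569}.
Markov's inequality applied to X² gives Pr(X² ≥ 26569) ≤ E[X²]/26569 = 1011/26569 = 0.0381.

0.0381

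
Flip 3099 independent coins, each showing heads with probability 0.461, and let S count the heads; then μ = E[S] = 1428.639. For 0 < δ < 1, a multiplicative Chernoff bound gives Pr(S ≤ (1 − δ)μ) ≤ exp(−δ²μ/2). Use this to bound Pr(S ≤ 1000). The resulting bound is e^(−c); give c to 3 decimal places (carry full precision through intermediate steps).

Write 1000 = (1 − δ)μ, so δ = 1 − 1000/1428.639 = 0.3000331…
Then the exponent is δ²μ/2 = (μ − 1000)²/(2μ) = 64.302946.

64.303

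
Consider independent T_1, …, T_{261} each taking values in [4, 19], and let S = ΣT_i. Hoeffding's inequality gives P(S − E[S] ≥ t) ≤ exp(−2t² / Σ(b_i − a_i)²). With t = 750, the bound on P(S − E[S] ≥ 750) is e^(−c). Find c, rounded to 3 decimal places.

Σ(b_i − a_i)² = 261·(15)² = 58725.
c = 2t²/58725 = 2·750²/58725 = 19.1571.

19.157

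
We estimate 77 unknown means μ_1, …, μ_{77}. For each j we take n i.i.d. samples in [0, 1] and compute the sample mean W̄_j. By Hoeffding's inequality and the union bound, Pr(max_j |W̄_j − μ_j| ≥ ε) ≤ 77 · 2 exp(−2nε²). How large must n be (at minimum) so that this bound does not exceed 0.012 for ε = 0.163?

Need 2·77·exp(−2nε²) ≤ 0.012, i.e. exp(−2nε²) ≤ 0.012/154.
So 2nε² ≥ ln(154/0.012) = 9.459801.
Hence n ≥ 9.459801/(2·0.163²) = 178.023.
The smallest integer n is 179.

179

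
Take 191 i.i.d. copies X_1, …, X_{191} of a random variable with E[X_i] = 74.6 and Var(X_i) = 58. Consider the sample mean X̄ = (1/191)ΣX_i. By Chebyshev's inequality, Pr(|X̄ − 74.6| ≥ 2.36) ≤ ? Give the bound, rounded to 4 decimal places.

0.0545

Var(X̄) = Var(X_i)/n = 58/191 = 0.30366.
Chebyshev: Pr(|X̄ − 74.6| ≥ 2.36) ≤ Var(X̄)/(2.36)² = 58/(191·2.36²) = 0.0545.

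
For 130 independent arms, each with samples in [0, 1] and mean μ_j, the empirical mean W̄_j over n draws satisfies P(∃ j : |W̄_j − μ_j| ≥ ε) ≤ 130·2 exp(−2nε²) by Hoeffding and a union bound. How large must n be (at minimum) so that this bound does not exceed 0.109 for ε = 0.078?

640

Need 2·130·exp(−2nε²) ≤ 0.109, i.e. exp(−2nε²) ≤ 0.109/260.
So 2nε² ≥ ln(260/0.109) = 7.777089.
Hence n ≥ 7.777089/(2·0.078²) = 639.143.
The smallest integer n is 640.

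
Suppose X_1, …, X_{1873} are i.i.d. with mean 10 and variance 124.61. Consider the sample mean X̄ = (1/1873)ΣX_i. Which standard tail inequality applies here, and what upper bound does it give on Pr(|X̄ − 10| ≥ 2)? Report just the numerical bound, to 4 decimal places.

0.0166

With mean and variance of each term known, Chebyshev's inequality bounds the deviation of the sum (or sample mean).
Var(X̄) = Var(X_i)/n = 124.61/1873 = 0.06653.
Chebyshev: Pr(|X̄ − 10| ≥ 2) ≤ Var(X̄)/(2)² = 124.61/(1873·2²) = 0.0166.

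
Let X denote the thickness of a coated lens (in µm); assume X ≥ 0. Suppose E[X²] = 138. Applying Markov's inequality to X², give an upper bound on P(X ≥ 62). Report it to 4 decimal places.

0.0359

Since X ≥ 0, the event {X ≥ 62} is the same as {X² ≥ 3844}.
Markov's inequality applied to X² gives P(X² ≥ 3844) ≤ E[X²]/3844 = 138/3844 = 0.0359.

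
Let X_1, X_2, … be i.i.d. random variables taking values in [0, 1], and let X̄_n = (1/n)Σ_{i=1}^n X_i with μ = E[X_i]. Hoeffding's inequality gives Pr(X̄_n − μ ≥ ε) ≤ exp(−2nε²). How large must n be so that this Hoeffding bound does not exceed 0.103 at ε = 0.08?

178

Require exp(−2nε²) ≤ 0.103, i.e. 2nε² ≥ ln(1/0.103) = 2.273026.
So n ≥ 2.273026 / (2·0.08²) = 177.580.
The smallest integer n is 178.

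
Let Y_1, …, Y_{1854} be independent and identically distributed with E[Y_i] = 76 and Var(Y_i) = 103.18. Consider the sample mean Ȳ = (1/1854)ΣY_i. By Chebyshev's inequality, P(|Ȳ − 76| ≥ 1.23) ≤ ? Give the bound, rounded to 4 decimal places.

Var(Ȳ) = Var(Y_i)/n = 103.18/1854 = 0.055653.
Chebyshev: P(|Ȳ − 76| ≥ 1.23) ≤ Var(Ȳ)/(1.23)² = 103.18/(1854·1.23²) = 0.0368.

0.0368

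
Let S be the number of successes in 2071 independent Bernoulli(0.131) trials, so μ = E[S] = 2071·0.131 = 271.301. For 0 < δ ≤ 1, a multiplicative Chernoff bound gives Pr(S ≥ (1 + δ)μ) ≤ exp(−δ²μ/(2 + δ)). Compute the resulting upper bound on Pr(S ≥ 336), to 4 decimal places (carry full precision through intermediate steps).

Write 336 = (1 + δ)μ, so δ = 336/271.301 − 1 = 0.2384768…
Then the exponent is δ²μ/(2 + δ) = (336 − μ)² / (μ·(2 + δ)) = 6.892728.
Bound = exp(−6.892728) = 0.00102.

0.0010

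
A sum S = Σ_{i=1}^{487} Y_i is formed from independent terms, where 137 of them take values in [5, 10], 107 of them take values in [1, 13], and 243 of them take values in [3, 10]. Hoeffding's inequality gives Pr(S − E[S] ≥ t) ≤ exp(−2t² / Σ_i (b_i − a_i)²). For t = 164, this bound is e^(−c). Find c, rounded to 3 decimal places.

Σ(b_i − a_i)² = 137·5² + 107·12² + 243·7² = 30740.
c = 2t² / 30740 = 2·164² / 30740 = 1.7499.

1.750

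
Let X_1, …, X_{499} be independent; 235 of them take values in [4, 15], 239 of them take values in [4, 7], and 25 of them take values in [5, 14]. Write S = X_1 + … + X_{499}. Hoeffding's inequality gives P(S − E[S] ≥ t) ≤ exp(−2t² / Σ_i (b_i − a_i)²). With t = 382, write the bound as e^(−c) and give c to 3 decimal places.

8.949

Σ(b_i − a_i)² = 235·11² + 239·3² + 25·9² = 32611.
c = 2t² / 32611 = 2·382² / 32611 = 8.9494.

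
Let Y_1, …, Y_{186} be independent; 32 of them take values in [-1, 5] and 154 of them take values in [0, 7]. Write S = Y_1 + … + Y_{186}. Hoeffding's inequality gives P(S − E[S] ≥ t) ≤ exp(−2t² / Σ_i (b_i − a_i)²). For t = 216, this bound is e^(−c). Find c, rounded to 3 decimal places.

10.728

Σ(b_i − a_i)² = 32·6² + 154·7² = 8698.
c = 2t² / 8698 = 2·216² / 8698 = 10.7280.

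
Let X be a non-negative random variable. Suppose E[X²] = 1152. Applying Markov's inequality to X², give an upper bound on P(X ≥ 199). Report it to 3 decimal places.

Since X ≥ 0, the event {X ≥ 199} is the same as {X² ≥ 39601}.
Markov's inequality applied to X² gives P(X² ≥ 39601) ≤ E[X²]/39601 = 1152/39601 = 0.0291.

0.029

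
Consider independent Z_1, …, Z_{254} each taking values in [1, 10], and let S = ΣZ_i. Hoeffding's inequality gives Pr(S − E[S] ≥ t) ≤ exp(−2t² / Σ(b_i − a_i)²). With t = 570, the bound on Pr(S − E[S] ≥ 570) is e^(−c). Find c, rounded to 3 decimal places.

Σ(b_i − a_i)² = 254·(9)² = 20574.
c = 2t²/20574 = 2·570²/20574 = 31.5836.

31.584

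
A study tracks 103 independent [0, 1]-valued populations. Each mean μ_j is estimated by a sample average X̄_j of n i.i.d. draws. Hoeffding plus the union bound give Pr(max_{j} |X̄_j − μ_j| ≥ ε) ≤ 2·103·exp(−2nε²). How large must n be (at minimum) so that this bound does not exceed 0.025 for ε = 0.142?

224

Need 2·103·exp(−2nε²) ≤ 0.025, i.e. exp(−2nε²) ≤ 0.025/206.
So 2nε² ≥ ln(206/0.025) = 9.016756.
Hence n ≥ 9.016756/(2·0.142²) = 223.585.
The smallest integer n is 224.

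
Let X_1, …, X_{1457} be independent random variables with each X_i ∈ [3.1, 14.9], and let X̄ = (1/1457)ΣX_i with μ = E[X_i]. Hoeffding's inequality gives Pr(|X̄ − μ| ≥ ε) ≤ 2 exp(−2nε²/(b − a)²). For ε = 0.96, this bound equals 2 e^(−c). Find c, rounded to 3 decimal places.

c = 2nε²/(b − a)² = 2·1457·0.96² / 11.8² = 19.2871.

19.287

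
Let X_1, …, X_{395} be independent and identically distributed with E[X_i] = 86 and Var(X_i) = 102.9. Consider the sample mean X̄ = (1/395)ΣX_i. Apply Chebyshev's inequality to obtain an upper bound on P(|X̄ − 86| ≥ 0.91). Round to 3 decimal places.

0.315

Var(X̄) = Var(X_i)/n = 102.9/395 = 0.26051.
Chebyshev: P(|X̄ − 86| ≥ 0.91) ≤ Var(X̄)/(0.91)² = 102.9/(395·0.91²) = 0.3146.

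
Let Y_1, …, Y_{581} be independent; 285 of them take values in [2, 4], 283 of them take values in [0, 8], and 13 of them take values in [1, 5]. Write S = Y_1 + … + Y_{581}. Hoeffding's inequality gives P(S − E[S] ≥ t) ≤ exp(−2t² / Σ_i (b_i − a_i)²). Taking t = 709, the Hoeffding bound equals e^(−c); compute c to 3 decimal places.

Σ(b_i − a_i)² = 285·2² + 283·8² + 13·4² = 19460.
c = 2t² / 19460 = 2·709² / 19460 = 51.6630.

51.663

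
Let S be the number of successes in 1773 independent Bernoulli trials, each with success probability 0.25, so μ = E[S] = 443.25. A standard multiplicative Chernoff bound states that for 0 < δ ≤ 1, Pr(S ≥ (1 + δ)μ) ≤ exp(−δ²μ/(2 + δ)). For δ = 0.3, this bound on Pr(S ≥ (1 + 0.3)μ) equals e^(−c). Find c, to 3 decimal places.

c = δ²μ/(2 + δ) = 0.3²·443.25/(2 + 0.3) = 17.3446.

17.345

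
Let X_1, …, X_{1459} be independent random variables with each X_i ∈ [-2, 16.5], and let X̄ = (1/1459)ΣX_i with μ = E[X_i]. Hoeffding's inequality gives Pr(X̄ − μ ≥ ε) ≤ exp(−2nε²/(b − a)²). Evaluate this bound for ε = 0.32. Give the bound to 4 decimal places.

0.4177

Exponent: 2nε²/(b − a)² = 2·1459·0.32² / 18.5² = 0.87306.
Bound = exp(−0.87306) = 0.41767.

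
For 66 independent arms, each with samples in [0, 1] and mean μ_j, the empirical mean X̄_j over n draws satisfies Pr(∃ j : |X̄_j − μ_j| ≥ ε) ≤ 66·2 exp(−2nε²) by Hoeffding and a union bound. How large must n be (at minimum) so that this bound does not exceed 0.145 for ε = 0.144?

Need 2·66·exp(−2nε²) ≤ 0.145, i.e. exp(−2nε²) ≤ 0.145/132.
So 2nε² ≥ ln(132/0.145) = 6.813823.
Hence n ≥ 6.813823/(2·0.144²) = 164.299.
The smallest integer n is 165.

165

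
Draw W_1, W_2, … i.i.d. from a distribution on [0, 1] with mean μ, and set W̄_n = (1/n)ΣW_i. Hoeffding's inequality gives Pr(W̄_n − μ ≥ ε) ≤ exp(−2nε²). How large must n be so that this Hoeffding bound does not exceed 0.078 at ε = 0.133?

Require exp(−2nε²) ≤ 0.078, i.e. 2nε² ≥ ln(1/0.078) = 2.551046.
So n ≥ 2.551046 / (2·0.133²) = 72.108.
The smallest integer n is 73.

73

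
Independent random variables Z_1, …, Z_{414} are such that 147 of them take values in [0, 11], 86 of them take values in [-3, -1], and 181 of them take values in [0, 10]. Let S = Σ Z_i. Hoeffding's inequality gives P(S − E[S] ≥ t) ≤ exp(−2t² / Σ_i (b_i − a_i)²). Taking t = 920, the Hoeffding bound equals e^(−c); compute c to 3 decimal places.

Σ(b_i − a_i)² = 147·11² + 86·2² + 181·10² = 36231.
c = 2t² / 36231 = 2·920² / 36231 = 46.7224.

46.722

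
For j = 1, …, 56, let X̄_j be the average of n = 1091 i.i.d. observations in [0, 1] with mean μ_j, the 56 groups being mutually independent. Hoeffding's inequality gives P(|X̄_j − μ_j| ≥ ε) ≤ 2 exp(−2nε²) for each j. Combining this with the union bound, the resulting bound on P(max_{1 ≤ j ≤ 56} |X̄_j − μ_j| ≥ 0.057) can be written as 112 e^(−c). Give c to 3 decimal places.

7.089

Union bound over the 56 events: P(max_{1 ≤ j ≤ 56} |X̄_j − μ_j| ≥ 0.057) ≤ 56·2·exp(−2nε²) = 112 exp(−2·1091·0.057²).
So c = 2·1091·0.057² = 7.0893.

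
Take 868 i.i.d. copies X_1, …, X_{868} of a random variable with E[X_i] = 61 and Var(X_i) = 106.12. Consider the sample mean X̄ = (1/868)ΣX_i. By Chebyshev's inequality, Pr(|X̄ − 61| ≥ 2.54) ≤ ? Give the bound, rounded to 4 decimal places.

0.0190

Var(X̄) = Var(X_i)/n = 106.12/868 = 0.12226.
Chebyshev: Pr(|X̄ − 61| ≥ 2.54) ≤ Var(X̄)/(2.54)² = 106.12/(868·2.54²) = 0.0190.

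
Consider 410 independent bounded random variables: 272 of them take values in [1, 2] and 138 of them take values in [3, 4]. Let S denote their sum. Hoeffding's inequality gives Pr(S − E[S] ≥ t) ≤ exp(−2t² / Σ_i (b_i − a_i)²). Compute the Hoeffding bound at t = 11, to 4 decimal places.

0.5542

Σ(b_i − a_i)² = 272·1² + 138·1² = 410.
Exponent = 2·11² / 410 = 0.59024.
Bound = exp(−0.59024) = 0.55419.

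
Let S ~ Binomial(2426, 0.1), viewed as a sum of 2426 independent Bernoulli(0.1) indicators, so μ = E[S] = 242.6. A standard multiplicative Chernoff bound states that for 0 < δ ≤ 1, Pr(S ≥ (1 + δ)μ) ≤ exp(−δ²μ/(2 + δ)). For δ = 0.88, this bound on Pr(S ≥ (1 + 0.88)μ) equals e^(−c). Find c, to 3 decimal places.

c = δ²μ/(2 + δ) = 0.88²·242.6/(2 + 0.88) = 65.2324.

65.232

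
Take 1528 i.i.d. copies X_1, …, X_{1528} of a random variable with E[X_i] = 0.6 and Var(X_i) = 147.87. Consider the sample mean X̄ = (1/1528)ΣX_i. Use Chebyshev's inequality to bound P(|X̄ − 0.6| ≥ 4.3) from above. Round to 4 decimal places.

0.0052

Var(X̄) = Var(X_i)/n = 147.87/1528 = 0.096774.
Chebyshev: P(|X̄ − 0.6| ≥ 4.3) ≤ Var(X̄)/(4.3)² = 147.87/(1528·4.3²) = 0.0052.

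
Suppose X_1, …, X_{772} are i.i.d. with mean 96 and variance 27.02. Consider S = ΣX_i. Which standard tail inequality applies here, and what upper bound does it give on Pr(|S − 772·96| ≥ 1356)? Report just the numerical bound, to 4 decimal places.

0.0113

With mean and variance of each term known, Chebyshev's inequality bounds the deviation of the sum (or sample mean).
Var(S) = n·Var(X_i) = 772·27.02 = 20859.44.
Chebyshev: Pr(|S − 772·96| ≥ 1356) ≤ Var(S)/1356² = 20859.44/1838736 = 0.0113.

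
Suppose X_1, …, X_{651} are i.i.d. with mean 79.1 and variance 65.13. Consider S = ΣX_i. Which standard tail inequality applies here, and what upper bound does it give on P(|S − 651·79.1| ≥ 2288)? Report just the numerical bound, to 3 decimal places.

0.008

With mean and variance of each term known, Chebyshev's inequality bounds the deviation of the sum (or sample mean).
Var(S) = n·Var(X_i) = 651·65.13 = 42399.63.
Chebyshev: P(|S − 651·79.1| ≥ 2288) ≤ Var(S)/2288² = 42399.63/5234944 = 0.0081.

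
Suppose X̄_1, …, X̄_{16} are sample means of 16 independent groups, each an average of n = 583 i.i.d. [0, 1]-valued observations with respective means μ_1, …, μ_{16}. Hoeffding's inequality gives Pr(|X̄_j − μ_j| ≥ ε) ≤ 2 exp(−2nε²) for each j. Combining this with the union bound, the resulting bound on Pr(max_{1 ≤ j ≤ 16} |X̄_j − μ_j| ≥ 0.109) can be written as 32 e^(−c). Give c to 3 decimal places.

Union bound over the 16 events: Pr(max_{1 ≤ j ≤ 16} |X̄_j − μ_j| ≥ 0.109) ≤ 16·2·exp(−2nε²) = 32 exp(−2·583·0.109²).
So c = 2·583·0.109² = 13.8532.

13.853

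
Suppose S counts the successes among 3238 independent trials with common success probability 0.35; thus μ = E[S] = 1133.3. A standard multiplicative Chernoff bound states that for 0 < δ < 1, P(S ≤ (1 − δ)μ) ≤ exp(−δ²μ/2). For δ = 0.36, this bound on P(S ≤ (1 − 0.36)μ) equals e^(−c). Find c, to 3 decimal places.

c = δ²μ/2 = 0.36²·1133.3/2 = 73.4378.

73.438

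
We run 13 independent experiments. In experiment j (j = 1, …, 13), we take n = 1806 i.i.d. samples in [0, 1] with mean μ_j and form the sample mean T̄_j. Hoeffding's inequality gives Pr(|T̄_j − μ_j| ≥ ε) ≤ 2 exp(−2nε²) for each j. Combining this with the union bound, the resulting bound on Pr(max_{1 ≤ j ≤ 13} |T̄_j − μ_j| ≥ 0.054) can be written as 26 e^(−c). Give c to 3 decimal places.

10.533

Union bound over the 13 events: Pr(max_{1 ≤ j ≤ 13} |T̄_j − μ_j| ≥ 0.054) ≤ 13·2·exp(−2nε²) = 26 exp(−2·1806·0.054²).
So c = 2·1806·0.054² = 10.5326.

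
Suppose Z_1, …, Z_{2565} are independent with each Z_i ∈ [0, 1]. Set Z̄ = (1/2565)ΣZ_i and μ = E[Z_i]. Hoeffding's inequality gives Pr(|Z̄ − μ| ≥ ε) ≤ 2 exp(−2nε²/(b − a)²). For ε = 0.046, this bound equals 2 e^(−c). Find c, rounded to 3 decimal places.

c = 2nε²/(b − a)² = 2·2565·0.046² / 1² = 10.8551.

10.855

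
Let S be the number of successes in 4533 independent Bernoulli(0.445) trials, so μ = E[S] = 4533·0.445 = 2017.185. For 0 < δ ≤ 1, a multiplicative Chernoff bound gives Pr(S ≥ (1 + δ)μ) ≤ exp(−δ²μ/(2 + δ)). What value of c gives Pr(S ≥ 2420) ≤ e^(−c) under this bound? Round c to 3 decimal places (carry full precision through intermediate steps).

Write 2420 = (1 + δ)μ, so δ = 2420/2017.185 − 1 = 0.1996916…
Then the exponent is δ²μ/(2 + δ) = (2420 − μ)² / (μ·(2 + δ)) = 36.568213.

36.568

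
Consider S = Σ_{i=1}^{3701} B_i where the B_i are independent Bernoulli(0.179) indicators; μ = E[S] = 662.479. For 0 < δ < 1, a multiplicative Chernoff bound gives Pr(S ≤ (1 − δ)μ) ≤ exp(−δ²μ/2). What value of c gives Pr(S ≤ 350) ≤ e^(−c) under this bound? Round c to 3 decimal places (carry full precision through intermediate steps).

73.695

Write 350 = (1 − δ)μ, so δ = 1 − 350/662.479 = 0.4716814…
Then the exponent is δ²μ/2 = (μ − 350)²/(2μ) = 73.695261.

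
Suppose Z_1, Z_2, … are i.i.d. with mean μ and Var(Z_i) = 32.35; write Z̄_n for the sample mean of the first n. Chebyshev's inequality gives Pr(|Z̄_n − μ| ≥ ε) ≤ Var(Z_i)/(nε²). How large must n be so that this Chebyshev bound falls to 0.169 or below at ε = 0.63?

Require 32.35/(n·0.63²) ≤ 0.169, i.e. n ≥ 32.35/(0.169·0.63²) = 482.288.
The smallest integer n is 483.

483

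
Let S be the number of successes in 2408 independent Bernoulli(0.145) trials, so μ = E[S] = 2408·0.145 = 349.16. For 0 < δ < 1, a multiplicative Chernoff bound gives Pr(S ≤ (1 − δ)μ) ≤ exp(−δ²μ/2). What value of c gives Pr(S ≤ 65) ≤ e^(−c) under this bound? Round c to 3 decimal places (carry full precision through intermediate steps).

115.630

Write 65 = (1 − δ)μ, so δ = 1 − 65/349.16 = 0.8138389…
Then the exponent is δ²μ/2 = (μ − 65)²/(2μ) = 115.630235.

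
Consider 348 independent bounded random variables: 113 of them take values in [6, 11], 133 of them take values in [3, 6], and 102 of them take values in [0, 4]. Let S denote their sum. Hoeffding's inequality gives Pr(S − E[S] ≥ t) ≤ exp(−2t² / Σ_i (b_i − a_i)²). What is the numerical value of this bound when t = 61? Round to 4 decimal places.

Σ(b_i − a_i)² = 113·5² + 133·3² + 102·4² = 5654.
Exponent = 2·61² / 5654 = 1.31624.
Bound = exp(−1.31624) = 0.26814.

0.2681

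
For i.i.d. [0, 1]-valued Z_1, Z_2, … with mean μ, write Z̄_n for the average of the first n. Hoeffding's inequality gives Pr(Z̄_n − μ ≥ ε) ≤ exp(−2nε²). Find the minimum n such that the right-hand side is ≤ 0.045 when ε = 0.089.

Require exp(−2nε²) ≤ 0.045, i.e. 2nε² ≥ ln(1/0.045) = 3.101093.
So n ≥ 3.101093 / (2·0.089²) = 195.751.
The smallest integer n is 196.

196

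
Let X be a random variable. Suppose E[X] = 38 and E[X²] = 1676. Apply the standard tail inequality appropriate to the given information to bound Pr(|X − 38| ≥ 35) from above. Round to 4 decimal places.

0.1894

The first two moments determine the variance, so Chebyshev's inequality is the sharpest standard bound available.
Var(X) = E[X²] − (E[X])² = 1676 − 1444 = 232.
Chebyshev's inequality: Pr(|X − μ| ≥ t) ≤ Var(X)/t² = 232/1225 = 0.1894.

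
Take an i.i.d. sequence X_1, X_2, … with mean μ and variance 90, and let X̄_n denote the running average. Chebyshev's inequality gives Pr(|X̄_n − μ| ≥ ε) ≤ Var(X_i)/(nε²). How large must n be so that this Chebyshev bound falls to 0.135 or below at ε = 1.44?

Require 90/(n·1.44²) ≤ 0.135, i.e. n ≥ 90/(0.135·1.44²) = 321.502.
The smallest integer n is 322.

322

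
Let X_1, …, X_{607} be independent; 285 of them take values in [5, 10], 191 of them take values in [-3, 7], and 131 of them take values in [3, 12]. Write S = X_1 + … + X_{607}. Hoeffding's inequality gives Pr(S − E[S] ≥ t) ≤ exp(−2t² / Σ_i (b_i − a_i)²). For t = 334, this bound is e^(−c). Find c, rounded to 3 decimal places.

Σ(b_i − a_i)² = 285·5² + 191·10² + 131·9² = 36836.
c = 2t² / 36836 = 2·334² / 36836 = 6.0569.

6.057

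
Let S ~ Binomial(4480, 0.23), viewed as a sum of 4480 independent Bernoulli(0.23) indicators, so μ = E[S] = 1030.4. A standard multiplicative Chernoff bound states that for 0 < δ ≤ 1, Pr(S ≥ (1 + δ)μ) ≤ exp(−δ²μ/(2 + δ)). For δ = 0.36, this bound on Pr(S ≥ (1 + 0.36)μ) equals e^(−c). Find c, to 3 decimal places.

c = δ²μ/(2 + δ) = 0.36²·1030.4/(2 + 0.36) = 56.5847.

56.585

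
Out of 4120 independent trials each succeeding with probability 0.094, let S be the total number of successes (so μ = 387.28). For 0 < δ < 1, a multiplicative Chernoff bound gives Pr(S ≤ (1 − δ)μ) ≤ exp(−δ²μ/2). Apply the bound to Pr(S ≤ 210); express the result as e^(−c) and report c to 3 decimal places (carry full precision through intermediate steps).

40.576

Write 210 = (1 − δ)μ, so δ = 1 − 210/387.28 = 0.4577567…
Then the exponent is δ²μ/2 = (μ − 210)²/(2μ) = 40.575551.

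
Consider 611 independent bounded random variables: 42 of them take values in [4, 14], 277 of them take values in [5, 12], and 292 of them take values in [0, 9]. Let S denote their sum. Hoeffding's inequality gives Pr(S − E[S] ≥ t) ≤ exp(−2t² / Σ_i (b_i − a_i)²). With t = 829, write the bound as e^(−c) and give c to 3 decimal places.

Σ(b_i − a_i)² = 42·10² + 277·7² + 292·9² = 41425.
c = 2t² / 41425 = 2·829² / 41425 = 33.1800.

33.180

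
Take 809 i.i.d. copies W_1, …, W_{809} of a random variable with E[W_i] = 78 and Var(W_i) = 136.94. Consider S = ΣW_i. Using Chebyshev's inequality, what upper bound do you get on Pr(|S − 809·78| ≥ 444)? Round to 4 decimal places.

0.5620

Var(S) = n·Var(W_i) = 809·136.94 = 110784.46.
Chebyshev: Pr(|S − 809·78| ≥ 444) ≤ Var(S)/444² = 110784.46/197136 = 0.5620.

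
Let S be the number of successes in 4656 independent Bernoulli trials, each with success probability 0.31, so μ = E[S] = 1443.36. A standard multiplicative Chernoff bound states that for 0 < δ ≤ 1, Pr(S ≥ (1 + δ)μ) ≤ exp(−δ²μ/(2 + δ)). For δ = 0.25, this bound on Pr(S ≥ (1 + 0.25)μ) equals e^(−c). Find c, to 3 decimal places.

c = δ²μ/(2 + δ) = 0.25²·1443.36/(2 + 0.25) = 40.0933.

40.093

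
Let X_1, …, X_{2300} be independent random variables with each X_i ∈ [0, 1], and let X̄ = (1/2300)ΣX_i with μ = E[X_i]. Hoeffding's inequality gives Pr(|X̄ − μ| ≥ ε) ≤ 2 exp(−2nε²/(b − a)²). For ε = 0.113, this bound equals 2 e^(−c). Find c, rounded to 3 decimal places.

c = 2nε²/(b − a)² = 2·2300·0.113² / 1² = 58.7374.

58.737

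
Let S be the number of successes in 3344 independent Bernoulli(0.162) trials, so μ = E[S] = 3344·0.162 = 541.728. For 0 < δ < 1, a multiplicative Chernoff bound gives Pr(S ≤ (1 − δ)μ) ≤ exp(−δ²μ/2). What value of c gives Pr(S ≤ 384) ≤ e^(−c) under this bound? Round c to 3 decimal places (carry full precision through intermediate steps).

Write 384 = (1 − δ)μ, so δ = 1 − 384/541.728 = 0.2911572…
Then the exponent is δ²μ/2 = (μ − 384)²/(2μ) = 22.961820.

22.962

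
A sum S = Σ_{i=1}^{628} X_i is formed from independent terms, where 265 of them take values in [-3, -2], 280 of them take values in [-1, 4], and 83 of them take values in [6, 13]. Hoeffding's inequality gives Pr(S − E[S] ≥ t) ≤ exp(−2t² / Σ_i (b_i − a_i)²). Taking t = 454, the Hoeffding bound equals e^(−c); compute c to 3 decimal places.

36.378

Σ(b_i − a_i)² = 265·1² + 280·5² + 83·7² = 11332.
c = 2t² / 11332 = 2·454² / 11332 = 36.3777.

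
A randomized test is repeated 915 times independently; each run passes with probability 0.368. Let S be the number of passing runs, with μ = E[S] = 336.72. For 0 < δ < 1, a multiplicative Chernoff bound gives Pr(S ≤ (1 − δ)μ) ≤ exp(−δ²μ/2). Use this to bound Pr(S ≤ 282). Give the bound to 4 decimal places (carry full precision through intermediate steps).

0.0117

Write 282 = (1 − δ)μ, so δ = 1 − 282/336.72 = 0.1625089…
Then the exponent is δ²μ/2 = (μ − 282)²/(2μ) = 4.446244.
Bound = exp(−4.446244) = 0.01172.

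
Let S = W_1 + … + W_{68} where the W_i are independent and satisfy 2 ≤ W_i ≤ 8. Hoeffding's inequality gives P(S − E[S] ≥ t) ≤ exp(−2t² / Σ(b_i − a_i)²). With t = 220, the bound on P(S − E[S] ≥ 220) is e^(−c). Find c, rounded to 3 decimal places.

Σ(b_i − a_i)² = 68·(6)² = 2448.
c = 2t²/2448 = 2·220²/2448 = 39.5425.

39.542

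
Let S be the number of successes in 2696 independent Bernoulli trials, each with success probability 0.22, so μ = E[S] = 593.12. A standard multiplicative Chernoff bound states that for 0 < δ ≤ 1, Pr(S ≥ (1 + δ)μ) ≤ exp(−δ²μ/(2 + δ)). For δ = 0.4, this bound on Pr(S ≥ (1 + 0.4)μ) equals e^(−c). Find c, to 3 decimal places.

c = δ²μ/(2 + δ) = 0.4²·593.12/(2 + 0.4) = 39.5413.

39.541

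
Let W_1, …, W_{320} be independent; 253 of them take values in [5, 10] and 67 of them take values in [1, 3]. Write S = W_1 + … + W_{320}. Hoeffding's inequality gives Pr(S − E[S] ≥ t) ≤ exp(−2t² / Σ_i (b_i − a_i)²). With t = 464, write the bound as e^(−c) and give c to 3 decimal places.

Σ(b_i − a_i)² = 253·5² + 67·2² = 6593.
c = 2t² / 6593 = 2·464² / 6593 = 65.3105.

65.310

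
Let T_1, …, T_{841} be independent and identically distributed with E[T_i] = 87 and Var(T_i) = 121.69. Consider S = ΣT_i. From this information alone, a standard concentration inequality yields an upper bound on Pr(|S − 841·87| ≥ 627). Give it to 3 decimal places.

With mean and variance of each term known, Chebyshev's inequality bounds the deviation of the sum (or sample mean).
Var(S) = n·Var(T_i) = 841·121.69 = 102341.29.
Chebyshev: Pr(|S − 841·87| ≥ 627) ≤ Var(S)/627² = 102341.29/393129 = 0.2603.

0.260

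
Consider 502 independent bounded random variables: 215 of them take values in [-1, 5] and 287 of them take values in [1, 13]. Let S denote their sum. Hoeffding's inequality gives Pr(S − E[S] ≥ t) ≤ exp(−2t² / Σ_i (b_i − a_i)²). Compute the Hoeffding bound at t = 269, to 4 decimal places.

Σ(b_i − a_i)² = 215·6² + 287·12² = 49068.
Exponent = 2·269² / 49068 = 2.94942.
Bound = exp(−2.94942) = 0.05237.

0.0524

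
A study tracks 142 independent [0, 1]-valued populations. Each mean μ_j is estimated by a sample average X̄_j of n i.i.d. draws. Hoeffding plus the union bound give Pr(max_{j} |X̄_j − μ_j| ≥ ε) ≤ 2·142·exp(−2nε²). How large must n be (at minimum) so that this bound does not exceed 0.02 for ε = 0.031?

4975

Need 2·142·exp(−2nε²) ≤ 0.02, i.e. exp(−2nε²) ≤ 0.02/284.
So 2nε² ≥ ln(284/0.02) = 9.560997.
Hence n ≥ 9.560997/(2·0.031²) = 4974.504.
The smallest integer n is 4975.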